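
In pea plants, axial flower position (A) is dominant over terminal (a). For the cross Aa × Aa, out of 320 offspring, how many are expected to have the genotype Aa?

Punnett square for Aa × Aa:
Offspring genotypes: 1 AA, 2 Aa, 1 aa
Total offspring: 4
Count with target: 2
Probability: 2/4 = 1/2
Expected count = 1/2 × 320 = 160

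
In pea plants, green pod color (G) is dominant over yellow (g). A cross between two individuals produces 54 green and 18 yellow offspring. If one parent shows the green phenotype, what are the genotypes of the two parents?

Observed offspring: 54 green, 18 yellow
The observed ratio simplifies to 3:1. Yellow (gg) offspring appear, so each parent must contribute one g allele. The parent stated to show green carries G, so it is Gg. The other parent is then either Gg or gg: Gg × gg would give a 1:1 split, whereas Gg × Gg gives 3:1 — matching the data. So both parents are heterozygous (Gg × Gg).
Parent genotypes: Gg × Gg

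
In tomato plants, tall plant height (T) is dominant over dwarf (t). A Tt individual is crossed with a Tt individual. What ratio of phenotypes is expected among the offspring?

Punnett square for Tt × Tt:
Offspring genotypes: 1 TT, 2 Tt, 1 tt
tall: 3, dwarf: 1
Ratio: 3:1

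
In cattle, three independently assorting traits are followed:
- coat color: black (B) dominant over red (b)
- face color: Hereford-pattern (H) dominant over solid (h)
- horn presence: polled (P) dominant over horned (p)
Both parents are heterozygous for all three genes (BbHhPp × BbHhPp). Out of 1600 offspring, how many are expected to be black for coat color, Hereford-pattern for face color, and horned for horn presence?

Trihybrid cross: BbHhPp × BbHhPp
Each trait segregates independently with a 3:1 phenotypic ratio, so each gene contributes 3/4 (dominant) or 1/4 (recessive).
Target: black (coat color), Hereford-pattern (face color), horned (horn presence)
Probability = product of independent per-trait probabilities
= 3/4 × 3/4 × 1/4 = 9/64
Expected count = 9/64 × 1600 = 225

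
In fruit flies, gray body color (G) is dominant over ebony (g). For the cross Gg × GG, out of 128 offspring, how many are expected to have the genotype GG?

Punnett square for Gg × GG:
Offspring genotypes: 2 GG, 2 Gg
Total offspring: 4
Count with target: 2
Probability: 2/4 = 1/2
Expected count = 1/2 × 128 = 64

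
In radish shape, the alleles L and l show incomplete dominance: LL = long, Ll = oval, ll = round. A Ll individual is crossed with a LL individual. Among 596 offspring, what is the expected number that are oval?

Punnett square for Ll × LL:
Offspring genotypes: 2 LL, 2 Ll
Phenotype counts: 2 long, 2 oval
oval: 2 out of 4 → fraction 1/2
Expected count = 1/2 × 596 = 298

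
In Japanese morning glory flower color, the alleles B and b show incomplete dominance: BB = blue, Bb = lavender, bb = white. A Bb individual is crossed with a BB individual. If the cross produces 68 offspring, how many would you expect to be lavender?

Punnett square for Bb × BB:
Offspring genotypes: 2 BB, 2 Bb
Phenotype counts: 2 blue, 2 lavender
lavender: 2 out of 4 → fraction 1/2
Expected count = 1/2 × 68 = 34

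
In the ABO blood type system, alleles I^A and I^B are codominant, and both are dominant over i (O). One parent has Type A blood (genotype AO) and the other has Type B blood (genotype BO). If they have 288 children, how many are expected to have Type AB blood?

Cross: AO × BO
Possible offspring genotypes: 1 AB, 1 AO, 1 BO, 1 OO
Blood type counts: 1 Type AB, 1 Type A, 1 Type B, 1 Type O
Probability of Type AB: 1/4
Expected count = 1/4 × 288 = 72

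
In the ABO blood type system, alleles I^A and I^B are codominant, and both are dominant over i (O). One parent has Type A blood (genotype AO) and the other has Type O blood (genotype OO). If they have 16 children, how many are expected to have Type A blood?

Cross: AO × OO
Possible offspring genotypes: 2 AO, 2 OO
Blood type counts: 2 Type A, 2 Type O
Probability of Type A: 2/4 = 1/2
Expected count = 1/2 × 16 = 8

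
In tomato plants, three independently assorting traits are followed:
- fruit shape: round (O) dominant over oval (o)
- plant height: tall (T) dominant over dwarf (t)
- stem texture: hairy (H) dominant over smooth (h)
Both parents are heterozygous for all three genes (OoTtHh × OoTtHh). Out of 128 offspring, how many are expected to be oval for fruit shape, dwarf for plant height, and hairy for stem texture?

Trihybrid cross: OoTtHh × OoTtHh
Each trait segregates independently with a 3:1 phenotypic ratio, so each gene contributes 3/4 (dominant) or 1/4 (recessive).
Target: oval (fruit shape), dwarf (plant height), hairy (stem texture)
Probability = product of independent per-trait probabilities
= 1/4 × 1/4 × 3/4 = 3/64
Expected count = 3/64 × 128 = 6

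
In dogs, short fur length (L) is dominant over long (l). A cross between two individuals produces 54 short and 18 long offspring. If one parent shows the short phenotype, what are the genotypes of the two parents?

Observed offspring: 54 short, 18 long
The observed ratio simplifies to 3:1. Long (ll) offspring appear, so each parent must contribute one l allele. The parent stated to show short carries L, so it is Ll. The other parent is then either Ll or ll: Ll × ll would give a 1:1 split, whereas Ll × Ll gives 3:1 — matching the data. So both parents are heterozygous (Ll × Ll).
Parent genotypes: Ll × Ll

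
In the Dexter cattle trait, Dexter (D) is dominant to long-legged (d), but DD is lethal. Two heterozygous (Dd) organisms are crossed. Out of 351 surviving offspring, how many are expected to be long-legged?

Cross: Dd × Dd
Punnett square offspring (before lethality): 1 DD, 2 Dd, 1 dd
The DD genotype is lethal (embryos die); surviving offspring: 2 Dd, 1 dd
long-legged: 1 out of 3 → fraction 1/3
Expected count = 1/3 × 351 = 117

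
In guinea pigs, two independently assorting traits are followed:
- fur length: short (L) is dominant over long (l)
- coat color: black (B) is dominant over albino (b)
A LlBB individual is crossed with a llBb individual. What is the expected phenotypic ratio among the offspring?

Dihybrid cross LlBB × llBb — consider each gene separately:
fur length: Ll × ll → 2 Ll, 2 ll → 2 L_ : 2 ll (out of 4)
coat color: BB × Bb → 2 BB, 2 Bb → 4 B_ (out of 4)
Combine (counts out of 4 × 4 = 16): short/black (L_B_) = 2×4 = 8; long/black (llB_) = 2×4 = 8
Phenotype counts (out of 16): 8 short/black, 8 long/black
Ratio: 1 short/black : 1 long/black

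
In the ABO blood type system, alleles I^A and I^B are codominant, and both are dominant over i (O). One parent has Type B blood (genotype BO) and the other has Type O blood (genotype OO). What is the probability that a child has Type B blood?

Cross: BO × OO
Possible offspring genotypes: 2 BO, 2 OO
Blood type counts: 2 Type B, 2 Type O
Probability of Type B: 2/4 = 1/2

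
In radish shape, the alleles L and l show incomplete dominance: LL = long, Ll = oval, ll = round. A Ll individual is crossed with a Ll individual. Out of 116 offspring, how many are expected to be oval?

Punnett square for Ll × Ll:
Offspring genotypes: 1 LL, 2 Ll, 1 ll
Phenotype counts: 1 long, 2 oval, 1 round
oval: 2 out of 4 → fraction 1/2
Expected count = 1/2 × 116 = 58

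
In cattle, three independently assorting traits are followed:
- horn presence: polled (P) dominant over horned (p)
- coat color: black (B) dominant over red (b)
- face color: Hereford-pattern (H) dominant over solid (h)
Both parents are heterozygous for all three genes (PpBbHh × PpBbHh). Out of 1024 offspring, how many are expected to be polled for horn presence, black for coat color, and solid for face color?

Trihybrid cross: PpBbHh × PpBbHh
Each trait segregates independently with a 3:1 phenotypic ratio, so each gene contributes 3/4 (dominant) or 1/4 (recessive).
Target: polled (horn presence), black (coat color), solid (face color)
Probability = product of independent per-trait probabilities
= 3/4 × 3/4 × 1/4 = 9/64
Expected count = 9/64 × 1024 = 144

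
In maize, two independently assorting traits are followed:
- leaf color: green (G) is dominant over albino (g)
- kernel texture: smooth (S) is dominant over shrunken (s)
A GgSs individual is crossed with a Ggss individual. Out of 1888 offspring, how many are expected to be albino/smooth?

Dihybrid cross GgSs × Ggss — consider each gene separately:
leaf color: Gg × Gg → 1 GG, 2 Gg, 1 gg → 3 G_ : 1 gg (out of 4)
kernel texture: Ss × ss → 2 Ss, 2 ss → 2 S_ : 2 ss (out of 4)
Combine (counts out of 4 × 4 = 16): green/smooth (G_S_) = 3×2 = 6; green/shrunken (G_ss) = 3×2 = 6; albino/smooth (ggS_) = 1×2 = 2; albino/shrunken (ggss) = 1×2 = 2
Phenotype counts (out of 16): 6 green/smooth, 6 green/shrunken, 2 albino/smooth, 2 albino/shrunken
albino/smooth: 2 out of 16 → fraction 1/8
Expected count = 1/8 × 1888 = 236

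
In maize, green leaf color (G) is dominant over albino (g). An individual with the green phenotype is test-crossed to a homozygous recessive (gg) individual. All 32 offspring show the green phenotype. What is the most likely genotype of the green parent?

Test cross: ? × gg
All offspring are green.
If the unknown parent were heterozygous (Gg), about half of 32 offspring would be albino; none are. The unknown parent is most likely homozygous dominant (GG).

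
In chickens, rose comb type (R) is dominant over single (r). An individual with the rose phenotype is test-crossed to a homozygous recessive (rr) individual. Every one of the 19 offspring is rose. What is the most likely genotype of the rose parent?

Test cross: ? × rr
All offspring are rose.
If the unknown parent were heterozygous (Rr), about half of 19 offspring would be single; none are. The unknown parent is most likely homozygous dominant (RR).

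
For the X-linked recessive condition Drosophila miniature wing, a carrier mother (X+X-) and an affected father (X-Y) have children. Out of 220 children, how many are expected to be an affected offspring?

Cross: X+X- × X-Y
Offspring: 1 X+X-, 1 X+Y, 1 X-X-, 1 X-Y
Probability of an affected offspring: 2/4 = 1/2
Expected count = 1/2 × 220 = 110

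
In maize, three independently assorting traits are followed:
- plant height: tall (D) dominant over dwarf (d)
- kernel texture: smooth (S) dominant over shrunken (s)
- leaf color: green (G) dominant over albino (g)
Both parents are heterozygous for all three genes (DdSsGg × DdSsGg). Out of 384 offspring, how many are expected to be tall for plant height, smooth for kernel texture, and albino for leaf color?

Trihybrid cross: DdSsGg × DdSsGg
Each trait segregates independently with a 3:1 phenotypic ratio, so each gene contributes 3/4 (dominant) or 1/4 (recessive).
Target: tall (plant height), smooth (kernel texture), albino (leaf color)
Probability = product of independent per-trait probabilities
= 3/4 × 3/4 × 1/4 = 9/64
Expected count = 9/64 × 384 = 54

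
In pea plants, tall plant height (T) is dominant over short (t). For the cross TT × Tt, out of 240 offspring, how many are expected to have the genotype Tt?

Punnett square for TT × Tt:
Offspring genotypes: 2 TT, 2 Tt
Total offspring: 4
Count with target: 2
Probability: 2/4 = 1/2
Expected count = 1/2 × 240 = 120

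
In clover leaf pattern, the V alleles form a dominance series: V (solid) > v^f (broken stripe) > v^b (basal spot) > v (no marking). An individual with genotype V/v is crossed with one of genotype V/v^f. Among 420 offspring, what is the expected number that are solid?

Cross: V/v × V/v^f
Allele dominance: V > v^f > v^b > v
Offspring genotypes: 1 V/V, 1 V/v^f, 1 V/v, 1 v^f/v
Phenotype counts: 3 solid, 1 broken stripe
solid: 3 out of 4 → fraction 3/4
Expected count = 3/4 × 420 = 315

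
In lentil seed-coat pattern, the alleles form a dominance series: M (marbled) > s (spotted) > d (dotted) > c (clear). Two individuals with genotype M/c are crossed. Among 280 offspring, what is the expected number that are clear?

Cross: M/c × M/c
Allele dominance: M > s > d > c
Offspring genotypes: 1 M/M, 2 M/c, 1 c/c
Phenotype counts: 3 marbled, 1 clear
clear: 1 out of 4 → fraction 1/4
Expected count = 1/4 × 280 = 70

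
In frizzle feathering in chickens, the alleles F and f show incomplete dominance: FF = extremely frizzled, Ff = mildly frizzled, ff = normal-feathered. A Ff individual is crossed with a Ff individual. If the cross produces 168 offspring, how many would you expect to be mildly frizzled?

Punnett square for Ff × Ff:
Offspring genotypes: 1 FF, 2 Ff, 1 ff
Phenotype counts: 1 extremely frizzled, 2 mildly frizzled, 1 normal-feathered
mildly frizzled: 2 out of 4 → fraction 1/2
Expected count = 1/2 × 168 = 84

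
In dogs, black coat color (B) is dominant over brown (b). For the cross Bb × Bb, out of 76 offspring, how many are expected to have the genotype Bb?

Punnett square for Bb × Bb:
Offspring genotypes: 1 BB, 2 Bb, 1 bb
Total offspring: 4
Count with target: 2
Probability: 2/4 = 1/2
Expected count = 1/2 × 76 = 38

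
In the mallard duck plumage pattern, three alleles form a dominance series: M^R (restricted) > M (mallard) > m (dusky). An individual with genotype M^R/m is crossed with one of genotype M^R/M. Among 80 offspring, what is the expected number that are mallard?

Cross: M^R/m × M^R/M
Allele dominance: M^R > M > m
Offspring genotypes: 1 M^R/M^R, 1 M^R/M, 1 M^R/m, 1 M/m
Phenotype counts: 3 restricted, 1 mallard
mallard: 1 out of 4 → fraction 1/4
Expected count = 1/4 × 80 = 20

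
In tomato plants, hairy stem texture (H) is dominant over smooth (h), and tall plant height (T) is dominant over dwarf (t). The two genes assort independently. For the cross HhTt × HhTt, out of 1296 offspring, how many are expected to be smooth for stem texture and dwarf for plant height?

Dihybrid cross HhTt × HhTt — consider each gene separately:
stem texture: Hh × Hh → 1 HH, 2 Hh, 1 hh → 3 H_ : 1 hh (out of 4)
plant height: Tt × Tt → 1 TT, 2 Tt, 1 tt → 3 T_ : 1 tt (out of 4)
Looking for: smooth (hh) and dwarf (tt)
P(smooth) = 1/4, P(dwarf) = 1/4
P(both) = 1/4 × 1/4 = 1/16
Expected count = 1/16 × 1296 = 81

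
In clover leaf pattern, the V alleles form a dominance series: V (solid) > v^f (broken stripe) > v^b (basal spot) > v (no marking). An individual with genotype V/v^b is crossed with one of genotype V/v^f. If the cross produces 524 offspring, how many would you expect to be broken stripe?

Cross: V/v^b × V/v^f
Allele dominance: V > v^f > v^b > v
Offspring genotypes: 1 V/V, 1 V/v^f, 1 V/v^b, 1 v^f/v^b
Phenotype counts: 3 solid, 1 broken stripe
broken stripe: 1 out of 4 → fraction 1/4
Expected count = 1/4 × 524 = 131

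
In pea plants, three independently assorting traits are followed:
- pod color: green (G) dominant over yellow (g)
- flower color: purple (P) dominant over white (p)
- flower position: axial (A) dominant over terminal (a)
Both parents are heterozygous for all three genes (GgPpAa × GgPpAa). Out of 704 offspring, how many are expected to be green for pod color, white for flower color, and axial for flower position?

Trihybrid cross: GgPpAa × GgPpAa
Each trait segregates independently with a 3:1 phenotypic ratio, so each gene contributes 3/4 (dominant) or 1/4 (recessive).
Target: green (pod color), white (flower color), axial (flower position)
Probability = product of independent per-trait probabilities
= 3/4 × 1/4 × 3/4 = 9/64
Expected count = 9/64 × 704 = 99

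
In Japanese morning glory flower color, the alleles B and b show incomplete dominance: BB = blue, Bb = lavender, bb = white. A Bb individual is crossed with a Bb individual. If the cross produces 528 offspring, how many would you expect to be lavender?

Punnett square for Bb × Bb:
Offspring genotypes: 1 BB, 2 Bb, 1 bb
Phenotype counts: 1 blue, 2 lavender, 1 white
lavender: 2 out of 4 → fraction 1/2
Expected count = 1/2 × 528 = 264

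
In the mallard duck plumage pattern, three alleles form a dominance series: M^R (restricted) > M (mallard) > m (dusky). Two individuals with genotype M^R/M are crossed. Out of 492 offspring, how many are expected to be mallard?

Cross: M^R/M × M^R/M
Allele dominance: M^R > M > m
Offspring genotypes: 1 M^R/M^R, 2 M^R/M, 1 M/M
Phenotype counts: 3 restricted, 1 mallard
mallard: 1 out of 4 → fraction 1/4
Expected count = 1/4 × 492 = 123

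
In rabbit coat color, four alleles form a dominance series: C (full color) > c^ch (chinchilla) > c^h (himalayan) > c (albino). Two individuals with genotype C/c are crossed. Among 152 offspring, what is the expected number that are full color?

Cross: C/c × C/c
Allele dominance: C > c^ch > c^h > c
Offspring genotypes: 1 C/C, 2 C/c, 1 c/c
Phenotype counts: 3 full color, 1 albino
full color: 3 out of 4 → fraction 3/4
Expected count = 3/4 × 152 = 114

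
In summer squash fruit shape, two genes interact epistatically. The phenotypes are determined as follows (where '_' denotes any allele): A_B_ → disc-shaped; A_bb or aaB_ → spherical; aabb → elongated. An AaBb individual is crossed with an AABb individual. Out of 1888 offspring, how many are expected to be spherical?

Cross: AaBb × AABb — consider each gene separately:
A gene: Aa × AA → 2 AA, 2 Aa → 4 A_ (out of 4)
B gene: Bb × Bb → 1 BB, 2 Bb, 1 bb → 3 B_ : 1 bb (out of 4)
Genotype classes (out of 4 × 4 = 16): A_B_ = 4×3 = 12; A_bb = 4×1 = 4
Apply the phenotype rules: A_B_ (12) → disc-shaped; A_bb (4) → spherical
Phenotype counts (out of 16): 12 disc-shaped, 4 spherical
spherical: 4 out of 16 → fraction 1/4
Expected count = 1/4 × 1888 = 472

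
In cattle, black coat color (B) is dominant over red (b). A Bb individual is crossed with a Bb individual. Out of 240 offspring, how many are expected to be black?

Punnett square for Bb × Bb:
Offspring genotypes: 1 BB, 2 Bb, 1 bb
black: 3, red: 1
black: 3 out of 4 → fraction 3/4
Expected count = 3/4 × 240 = 180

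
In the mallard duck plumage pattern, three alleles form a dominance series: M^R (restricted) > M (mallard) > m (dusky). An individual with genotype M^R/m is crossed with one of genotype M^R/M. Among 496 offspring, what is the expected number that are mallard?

Cross: M^R/m × M^R/M
Allele dominance: M^R > M > m
Offspring genotypes: 1 M^R/M^R, 1 M^R/M, 1 M^R/m, 1 M/m
Phenotype counts: 3 restricted, 1 mallard
mallard: 1 out of 4 → fraction 1/4
Expected count = 1/4 × 496 = 124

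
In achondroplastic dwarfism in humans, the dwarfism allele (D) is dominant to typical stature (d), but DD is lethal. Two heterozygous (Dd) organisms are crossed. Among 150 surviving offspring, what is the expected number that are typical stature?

Cross: Dd × Dd
Punnett square offspring (before lethality): 1 DD, 2 Dd, 1 dd
The DD genotype is lethal (embryos die); surviving offspring: 2 Dd, 1 dd
typical stature: 1 out of 3 → fraction 1/3
Expected count = 1/3 × 150 = 50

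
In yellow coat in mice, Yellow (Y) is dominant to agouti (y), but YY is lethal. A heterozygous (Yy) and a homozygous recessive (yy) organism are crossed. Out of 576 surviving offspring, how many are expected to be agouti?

Cross: Yy × yy
Punnett square offspring (before lethality): 2 Yy, 2 yy
No YY offspring are produced in this cross.
agouti: 2 out of 4 → fraction 1/2
Expected count = 1/2 × 576 = 288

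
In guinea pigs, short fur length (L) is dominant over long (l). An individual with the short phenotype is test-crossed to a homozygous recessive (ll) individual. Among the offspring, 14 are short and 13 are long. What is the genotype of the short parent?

Test cross: ? × ll
Offspring: 14 short, 13 long — approximately 1:1.
A 1:1 ratio in a test cross indicates the unknown parent is heterozygous (Ll).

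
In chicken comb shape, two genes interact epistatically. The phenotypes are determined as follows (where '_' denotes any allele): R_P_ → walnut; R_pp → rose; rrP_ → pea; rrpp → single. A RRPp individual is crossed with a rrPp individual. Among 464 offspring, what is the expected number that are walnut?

Cross: RRPp × rrPp — consider each gene separately:
R gene: RR × rr → 4 Rr → 4 R_ (out of 4)
P gene: Pp × Pp → 1 PP, 2 Pp, 1 pp → 3 P_ : 1 pp (out of 4)
Genotype classes (out of 4 × 4 = 16): R_P_ = 4×3 = 12; R_pp = 4×1 = 4
Apply the phenotype rules: R_P_ (12) → walnut; R_pp (4) → rose
Phenotype counts (out of 16): 12 walnut, 4 rose
walnut: 12 out of 16 → fraction 3/4
Expected count = 3/4 × 464 = 348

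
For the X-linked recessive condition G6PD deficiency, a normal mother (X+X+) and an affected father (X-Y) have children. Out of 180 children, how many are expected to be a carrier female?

Cross: X+X+ × X-Y
Offspring: 2 X+X-, 2 X+Y
Probability of a carrier female: 2/4 = 1/2
Expected count = 1/2 × 180 = 90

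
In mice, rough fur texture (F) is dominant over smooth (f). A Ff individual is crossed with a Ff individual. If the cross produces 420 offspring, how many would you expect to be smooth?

Punnett square for Ff × Ff:
Offspring genotypes: 1 FF, 2 Ff, 1 ff
rough: 3, smooth: 1
smooth: 1 out of 4 → fraction 1/4
Expected count = 1/4 × 420 = 105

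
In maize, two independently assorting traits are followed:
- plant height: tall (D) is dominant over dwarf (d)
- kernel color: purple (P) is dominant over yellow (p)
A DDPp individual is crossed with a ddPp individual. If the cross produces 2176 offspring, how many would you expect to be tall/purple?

Dihybrid cross DDPp × ddPp — consider each gene separately:
plant height: DD × dd → 4 Dd → 4 D_ (out of 4)
kernel color: Pp × Pp → 1 PP, 2 Pp, 1 pp → 3 P_ : 1 pp (out of 4)
Combine (counts out of 4 × 4 = 16): tall/purple (D_P_) = 4×3 = 12; tall/yellow (D_pp) = 4×1 = 4
Phenotype counts (out of 16): 12 tall/purple, 4 tall/yellow
tall/purple: 12 out of 16 → fraction 3/4
Expected count = 3/4 × 2176 = 1632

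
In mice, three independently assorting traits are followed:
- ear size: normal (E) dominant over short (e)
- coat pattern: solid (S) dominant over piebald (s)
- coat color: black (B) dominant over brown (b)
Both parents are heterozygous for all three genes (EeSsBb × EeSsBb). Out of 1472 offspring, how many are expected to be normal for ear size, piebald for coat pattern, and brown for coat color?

Trihybrid cross: EeSsBb × EeSsBb
Each trait segregates independently with a 3:1 phenotypic ratio, so each gene contributes 3/4 (dominant) or 1/4 (recessive).
Target: normal (ear size), piebald (coat pattern), brown (coat color)
Probability = product of independent per-trait probabilities
= 3/4 × 1/4 × 1/4 = 3/64
Expected count = 3/64 × 1472 = 69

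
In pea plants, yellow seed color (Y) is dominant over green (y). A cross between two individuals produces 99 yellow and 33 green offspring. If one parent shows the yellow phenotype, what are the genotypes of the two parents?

Observed offspring: 99 yellow, 33 green
The observed ratio simplifies to 3:1. Green (yy) offspring appear, so each parent must contribute one y allele. The parent stated to show yellow carries Y, so it is Yy. The other parent is then either Yy or yy: Yy × yy would give a 1:1 split, whereas Yy × Yy gives 3:1 — matching the data. So both parents are heterozygous (Yy × Yy).
Parent genotypes: Yy × Yy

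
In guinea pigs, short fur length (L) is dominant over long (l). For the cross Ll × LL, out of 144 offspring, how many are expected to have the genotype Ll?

Punnett square for Ll × LL:
Offspring genotypes: 2 LL, 2 Ll
Total offspring: 4
Count with target: 2
Probability: 2/4 = 1/2
Expected count = 1/2 × 144 = 72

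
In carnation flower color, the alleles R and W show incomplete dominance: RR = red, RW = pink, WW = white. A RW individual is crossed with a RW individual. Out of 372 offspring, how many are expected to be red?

Punnett square for RW × RW:
Offspring genotypes: 1 RR, 2 RW, 1 WW
Phenotype counts: 1 red, 2 pink, 1 white
red: 1 out of 4 → fraction 1/4
Expected count = 1/4 × 372 = 93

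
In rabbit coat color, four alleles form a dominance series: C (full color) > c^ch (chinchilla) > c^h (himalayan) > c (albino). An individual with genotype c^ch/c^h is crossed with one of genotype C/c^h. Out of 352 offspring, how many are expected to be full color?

Cross: c^ch/c^h × C/c^h
Allele dominance: C > c^ch > c^h > c
Offspring genotypes: 1 C/c^ch, 1 c^ch/c^h, 1 C/c^h, 1 c^h/c^h
Phenotype counts: 2 full color, 1 chinchilla, 1 himalayan
full color: 2 out of 4 → fraction 1/2
Expected count = 1/2 × 352 = 176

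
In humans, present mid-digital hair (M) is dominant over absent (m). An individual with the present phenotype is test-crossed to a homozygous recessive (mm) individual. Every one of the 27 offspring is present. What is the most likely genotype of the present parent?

Test cross: ? × mm
All offspring are present.
If the unknown parent were heterozygous (Mm), about half of 27 offspring would be absent; none are. The unknown parent is most likely homozygous dominant (MM).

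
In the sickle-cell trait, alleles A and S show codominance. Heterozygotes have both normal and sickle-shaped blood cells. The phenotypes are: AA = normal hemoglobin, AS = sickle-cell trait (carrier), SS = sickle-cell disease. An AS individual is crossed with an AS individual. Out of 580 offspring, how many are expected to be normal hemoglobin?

Punnett square for AS × AS:
Offspring genotypes: 1 AA, 2 AS, 1 SS
Phenotype counts: 1 normal hemoglobin, 2 sickle-cell trait (carrier), 1 sickle-cell disease
normal hemoglobin: 1 out of 4 → fraction 1/4
Expected count = 1/4 × 580 = 145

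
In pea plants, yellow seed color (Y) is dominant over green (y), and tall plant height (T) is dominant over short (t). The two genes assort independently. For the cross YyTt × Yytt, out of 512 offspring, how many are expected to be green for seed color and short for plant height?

Dihybrid cross YyTt × Yytt — consider each gene separately:
seed color: Yy × Yy → 1 YY, 2 Yy, 1 yy → 3 Y_ : 1 yy (out of 4)
plant height: Tt × tt → 2 Tt, 2 tt → 2 T_ : 2 tt (out of 4)
Looking for: green (yy) and short (tt)
P(green) = 1/4, P(short) = 2/4
P(both) = 1/4 × 2/4 = 2/16 = 1/8
Expected count = 1/8 × 512 = 64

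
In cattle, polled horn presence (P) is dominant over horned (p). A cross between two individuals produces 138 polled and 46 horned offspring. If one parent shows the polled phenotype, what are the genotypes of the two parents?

Observed offspring: 138 polled, 46 horned
The observed ratio simplifies to 3:1. Horned (pp) offspring appear, so each parent must contribute one p allele. The parent stated to show polled carries P, so it is Pp. The other parent is then either Pp or pp: Pp × pp would give a 1:1 split, whereas Pp × Pp gives 3:1 — matching the data. So both parents are heterozygous (Pp × Pp).
Parent genotypes: Pp × Pp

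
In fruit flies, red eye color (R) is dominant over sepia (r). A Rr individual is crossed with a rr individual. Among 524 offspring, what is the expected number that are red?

Punnett square for Rr × rr:
Offspring genotypes: 2 Rr, 2 rr
red: 2, sepia: 2
red: 2 out of 4 → fraction 1/2
Expected count = 1/2 × 524 = 262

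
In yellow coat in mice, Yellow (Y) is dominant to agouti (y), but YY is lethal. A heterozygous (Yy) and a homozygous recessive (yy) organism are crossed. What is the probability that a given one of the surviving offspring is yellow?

Cross: Yy × yy
Punnett square offspring (before lethality): 2 Yy, 2 yy
No YY offspring are produced in this cross.
yellow: 2 out of 4
Probability: 2/4 = 1/2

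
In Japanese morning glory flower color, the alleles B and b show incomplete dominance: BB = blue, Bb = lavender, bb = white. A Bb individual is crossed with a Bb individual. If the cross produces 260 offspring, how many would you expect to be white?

Punnett square for Bb × Bb:
Offspring genotypes: 1 BB, 2 Bb, 1 bb
Phenotype counts: 1 blue, 2 lavender, 1 white
white: 1 out of 4 → fraction 1/4
Expected count = 1/4 × 260 = 65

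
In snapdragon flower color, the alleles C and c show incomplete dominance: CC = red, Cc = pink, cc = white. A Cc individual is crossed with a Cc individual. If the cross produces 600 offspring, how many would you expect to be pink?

Punnett square for Cc × Cc:
Offspring genotypes: 1 CC, 2 Cc, 1 cc
Phenotype counts: 1 red, 2 pink, 1 white
pink: 2 out of 4 → fraction 1/2
Expected count = 1/2 × 600 = 300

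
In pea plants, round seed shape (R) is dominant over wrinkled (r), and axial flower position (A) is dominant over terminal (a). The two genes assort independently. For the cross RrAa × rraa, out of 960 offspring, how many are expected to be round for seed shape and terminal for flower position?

Dihybrid cross RrAa × rraa — consider each gene separately:
seed shape: Rr × rr → 2 Rr, 2 rr → 2 R_ : 2 rr (out of 4)
flower position: Aa × aa → 2 Aa, 2 aa → 2 A_ : 2 aa (out of 4)
Looking for: round (R_) and terminal (aa)
P(round) = 2/4, P(terminal) = 2/4
P(both) = 2/4 × 2/4 = 4/16 = 1/4
Expected count = 1/4 × 960 = 240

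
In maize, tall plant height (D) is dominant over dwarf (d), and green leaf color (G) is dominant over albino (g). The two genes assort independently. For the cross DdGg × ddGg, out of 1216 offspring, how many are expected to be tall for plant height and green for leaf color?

Dihybrid cross DdGg × ddGg — consider each gene separately:
plant height: Dd × dd → 2 Dd, 2 dd → 2 D_ : 2 dd (out of 4)
leaf color: Gg × Gg → 1 GG, 2 Gg, 1 gg → 3 G_ : 1 gg (out of 4)
Looking for: tall (D_) and green (G_)
P(tall) = 2/4, P(green) = 3/4
P(both) = 2/4 × 3/4 = 6/16 = 3/8
Expected count = 3/8 × 1216 = 456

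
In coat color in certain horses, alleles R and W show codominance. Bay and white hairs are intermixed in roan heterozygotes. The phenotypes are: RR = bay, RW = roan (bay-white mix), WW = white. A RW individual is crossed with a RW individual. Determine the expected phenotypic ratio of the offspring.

Punnett square for RW × RW:
Offspring genotypes: 1 RR, 2 RW, 1 WW
Phenotype counts: 1 bay, 2 roan (bay-white mix), 1 white
Ratio: 1 bay : 2 roan (bay-white mix) : 1 white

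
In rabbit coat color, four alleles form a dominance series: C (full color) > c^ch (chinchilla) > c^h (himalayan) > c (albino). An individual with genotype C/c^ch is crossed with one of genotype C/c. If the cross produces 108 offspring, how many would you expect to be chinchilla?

Cross: C/c^ch × C/c
Allele dominance: C > c^ch > c^h > c
Offspring genotypes: 1 C/C, 1 C/c, 1 C/c^ch, 1 c^ch/c
Phenotype counts: 3 full color, 1 chinchilla
chinchilla: 1 out of 4 → fraction 1/4
Expected count = 1/4 × 108 = 27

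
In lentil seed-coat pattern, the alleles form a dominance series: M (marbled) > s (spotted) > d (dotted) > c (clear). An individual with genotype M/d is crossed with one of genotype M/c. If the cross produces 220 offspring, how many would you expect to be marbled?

Cross: M/d × M/c
Allele dominance: M > s > d > c
Offspring genotypes: 1 M/M, 1 M/c, 1 M/d, 1 d/c
Phenotype counts: 3 marbled, 1 dotted
marbled: 3 out of 4 → fraction 3/4
Expected count = 3/4 × 220 = 165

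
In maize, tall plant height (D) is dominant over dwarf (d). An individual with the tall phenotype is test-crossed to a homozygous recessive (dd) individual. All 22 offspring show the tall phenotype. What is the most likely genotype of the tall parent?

Test cross: ? × dd
All offspring are tall.
If the unknown parent were heterozygous (Dd), about half of 22 offspring would be dwarf; none are. The unknown parent is most likely homozygous dominant (DD).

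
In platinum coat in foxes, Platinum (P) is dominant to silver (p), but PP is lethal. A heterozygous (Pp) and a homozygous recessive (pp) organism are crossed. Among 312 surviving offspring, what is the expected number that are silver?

Cross: Pp × pp
Punnett square offspring (before lethality): 2 Pp, 2 pp
No PP offspring are produced in this cross.
silver: 2 out of 4 → fraction 1/2
Expected count = 1/2 × 312 = 156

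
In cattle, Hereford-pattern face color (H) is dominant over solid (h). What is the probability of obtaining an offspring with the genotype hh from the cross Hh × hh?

Punnett square for Hh × hh:
Offspring genotypes: 2 Hh, 2 hh
Total offspring: 4
Count with target: 2
Probability: 2/4 = 1/2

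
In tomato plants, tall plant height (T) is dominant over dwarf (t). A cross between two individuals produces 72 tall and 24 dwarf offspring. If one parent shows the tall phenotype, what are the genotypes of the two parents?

Observed offspring: 72 tall, 24 dwarf
The observed ratio simplifies to 3:1. Dwarf (tt) offspring appear, so each parent must contribute one t allele. The parent stated to show tall carries T, so it is Tt. The other parent is then either Tt or tt: Tt × tt would give a 1:1 split, whereas Tt × Tt gives 3:1 — matching the data. So both parents are heterozygous (Tt × Tt).
Parent genotypes: Tt × Tt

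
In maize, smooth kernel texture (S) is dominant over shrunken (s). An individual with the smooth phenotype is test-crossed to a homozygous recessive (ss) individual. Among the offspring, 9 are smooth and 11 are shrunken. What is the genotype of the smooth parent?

Test cross: ? × ss
Offspring: 9 smooth, 11 shrunken — approximately 1:1.
A 1:1 ratio in a test cross indicates the unknown parent is heterozygous (Ss).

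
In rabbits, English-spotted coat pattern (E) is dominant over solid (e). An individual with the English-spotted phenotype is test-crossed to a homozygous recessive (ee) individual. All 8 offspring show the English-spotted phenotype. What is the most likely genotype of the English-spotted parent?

Test cross: ? × ee
All offspring are English-spotted.
If the unknown parent were heterozygous (Ee), about half of 8 offspring would be solid; none are. The unknown parent is most likely homozygous dominant (EE).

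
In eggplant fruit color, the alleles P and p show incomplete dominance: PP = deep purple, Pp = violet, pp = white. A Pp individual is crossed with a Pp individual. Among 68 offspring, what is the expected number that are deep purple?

Punnett square for Pp × Pp:
Offspring genotypes: 1 PP, 2 Pp, 1 pp
Phenotype counts: 1 deep purple, 2 violet, 1 white
deep purple: 1 out of 4 → fraction 1/4
Expected count = 1/4 × 68 = 17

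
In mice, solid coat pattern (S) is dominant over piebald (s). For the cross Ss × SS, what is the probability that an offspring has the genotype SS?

Punnett square for Ss × SS:
Offspring genotypes: 2 SS, 2 Ss
Total offspring: 4
Count with target: 2
Probability: 2/4 = 1/2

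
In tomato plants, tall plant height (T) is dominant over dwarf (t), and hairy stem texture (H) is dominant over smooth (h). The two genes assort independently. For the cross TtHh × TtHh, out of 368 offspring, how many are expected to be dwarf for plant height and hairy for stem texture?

Dihybrid cross TtHh × TtHh — consider each gene separately:
plant height: Tt × Tt → 1 TT, 2 Tt, 1 tt → 3 T_ : 1 tt (out of 4)
stem texture: Hh × Hh → 1 HH, 2 Hh, 1 hh → 3 H_ : 1 hh (out of 4)
Looking for: dwarf (tt) and hairy (H_)
P(dwarf) = 1/4, P(hairy) = 3/4
P(both) = 1/4 × 3/4 = 3/16
Expected count = 3/16 × 368 = 69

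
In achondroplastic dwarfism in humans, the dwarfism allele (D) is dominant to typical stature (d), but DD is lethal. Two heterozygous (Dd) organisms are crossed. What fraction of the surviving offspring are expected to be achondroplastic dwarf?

Cross: Dd × Dd
Punnett square offspring (before lethality): 1 DD, 2 Dd, 1 dd
The DD genotype is lethal (embryos die); surviving offspring: 2 Dd, 1 dd
achondroplastic dwarf: 2 out of 3
Probability: 2/3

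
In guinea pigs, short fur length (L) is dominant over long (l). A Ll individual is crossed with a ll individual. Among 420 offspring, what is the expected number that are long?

Punnett square for Ll × ll:
Offspring genotypes: 2 Ll, 2 ll
short: 2, long: 2
long: 2 out of 4 → fraction 1/2
Expected count = 1/2 × 420 = 210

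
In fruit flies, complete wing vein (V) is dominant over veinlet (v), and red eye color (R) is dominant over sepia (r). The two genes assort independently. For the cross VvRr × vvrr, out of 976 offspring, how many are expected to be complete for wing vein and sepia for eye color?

Dihybrid cross VvRr × vvrr — consider each gene separately:
wing vein: Vv × vv → 2 Vv, 2 vv → 2 V_ : 2 vv (out of 4)
eye color: Rr × rr → 2 Rr, 2 rr → 2 R_ : 2 rr (out of 4)
Looking for: complete (V_) and sepia (rr)
P(complete) = 2/4, P(sepia) = 2/4
P(both) = 2/4 × 2/4 = 4/16 = 1/4
Expected count = 1/4 × 976 = 244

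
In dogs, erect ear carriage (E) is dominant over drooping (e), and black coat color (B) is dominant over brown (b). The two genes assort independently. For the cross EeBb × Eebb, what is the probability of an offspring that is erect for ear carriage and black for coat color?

Dihybrid cross EeBb × Eebb — consider each gene separately:
ear carriage: Ee × Ee → 1 EE, 2 Ee, 1 ee → 3 E_ : 1 ee (out of 4)
coat color: Bb × bb → 2 Bb, 2 bb → 2 B_ : 2 bb (out of 4)
Looking for: erect (E_) and black (B_)
P(erect) = 3/4, P(black) = 2/4
P(both) = 3/4 × 2/4 = 6/16 = 3/8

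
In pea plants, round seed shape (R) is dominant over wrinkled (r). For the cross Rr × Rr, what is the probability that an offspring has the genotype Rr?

Punnett square for Rr × Rr:
Offspring genotypes: 1 RR, 2 Rr, 1 rr
Total offspring: 4
Count with target: 2
Probability: 2/4 = 1/2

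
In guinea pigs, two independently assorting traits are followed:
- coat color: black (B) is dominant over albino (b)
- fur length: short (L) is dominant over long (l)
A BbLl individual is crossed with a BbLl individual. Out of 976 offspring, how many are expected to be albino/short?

Dihybrid cross BbLl × BbLl — consider each gene separately:
coat color: Bb × Bb → 1 BB, 2 Bb, 1 bb → 3 B_ : 1 bb (out of 4)
fur length: Ll × Ll → 1 LL, 2 Ll, 1 ll → 3 L_ : 1 ll (out of 4)
Combine (counts out of 4 × 4 = 16): black/short (B_L_) = 3×3 = 9; black/long (B_ll) = 3×1 = 3; albino/short (bbL_) = 1×3 = 3; albino/long (bbll) = 1×1 = 1
Phenotype counts (out of 16): 9 black/short, 3 black/long, 3 albino/short, 1 albino/long
albino/short: 3 out of 16 → fraction 3/16
Expected count = 3/16 × 976 = 183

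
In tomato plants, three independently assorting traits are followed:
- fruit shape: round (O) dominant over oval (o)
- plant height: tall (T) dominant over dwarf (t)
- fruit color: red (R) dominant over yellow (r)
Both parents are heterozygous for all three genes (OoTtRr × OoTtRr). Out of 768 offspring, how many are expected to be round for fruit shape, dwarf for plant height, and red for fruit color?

Trihybrid cross: OoTtRr × OoTtRr
Each trait segregates independently with a 3:1 phenotypic ratio, so each gene contributes 3/4 (dominant) or 1/4 (recessive).
Target: round (fruit shape), dwarf (plant height), red (fruit color)
Probability = product of independent per-trait probabilities
= 3/4 × 1/4 × 3/4 = 9/64
Expected count = 9/64 × 768 = 108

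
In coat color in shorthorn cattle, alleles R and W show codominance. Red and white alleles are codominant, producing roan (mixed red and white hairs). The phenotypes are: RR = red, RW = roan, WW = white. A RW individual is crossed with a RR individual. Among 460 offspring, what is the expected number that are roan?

Punnett square for RW × RR:
Offspring genotypes: 2 RR, 2 RW
Phenotype counts: 2 red, 2 roan
roan: 2 out of 4 → fraction 1/2
Expected count = 1/2 × 460 = 230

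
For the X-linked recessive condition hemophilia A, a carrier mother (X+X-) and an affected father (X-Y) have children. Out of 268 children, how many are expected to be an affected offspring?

Cross: X+X- × X-Y
Offspring: 1 X+X-, 1 X+Y, 1 X-X-, 1 X-Y
Probability of an affected offspring: 2/4 = 1/2
Expected count = 1/2 × 268 = 134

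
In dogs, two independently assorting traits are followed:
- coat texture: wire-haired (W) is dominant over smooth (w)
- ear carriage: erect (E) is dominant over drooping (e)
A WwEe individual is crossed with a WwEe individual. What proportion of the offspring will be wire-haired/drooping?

Dihybrid cross WwEe × WwEe — consider each gene separately:
coat texture: Ww × Ww → 1 WW, 2 Ww, 1 ww → 3 W_ : 1 ww (out of 4)
ear carriage: Ee × Ee → 1 EE, 2 Ee, 1 ee → 3 E_ : 1 ee (out of 4)
Combine (counts out of 4 × 4 = 16): wire-haired/erect (W_E_) = 3×3 = 9; wire-haired/drooping (W_ee) = 3×1 = 3; smooth/erect (wwE_) = 1×3 = 3; smooth/drooping (wwee) = 1×1 = 1
Phenotype counts (out of 16): 9 wire-haired/erect, 3 wire-haired/drooping, 3 smooth/erect, 1 smooth/drooping
wire-haired/drooping: 3 out of 16
Probability: 3/16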